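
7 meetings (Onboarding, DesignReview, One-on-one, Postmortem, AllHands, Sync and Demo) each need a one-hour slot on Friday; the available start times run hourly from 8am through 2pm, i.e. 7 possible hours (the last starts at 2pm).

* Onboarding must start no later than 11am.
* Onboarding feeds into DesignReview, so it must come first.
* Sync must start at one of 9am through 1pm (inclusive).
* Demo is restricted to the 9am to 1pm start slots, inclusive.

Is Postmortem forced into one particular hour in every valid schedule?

No

Postmortem can be 8am (e.g. Demo=9am, Onboarding=8am, Sync=9am, DesignReview=9am, One-on-one=8am, Postmortem=8am, AllHands=8am) or 9am (e.g. Postmortem=9am, Onboarding=8am, Demo=9am, Sync=9am, DesignReview=9am, AllHands=8am, One-on-one=8am).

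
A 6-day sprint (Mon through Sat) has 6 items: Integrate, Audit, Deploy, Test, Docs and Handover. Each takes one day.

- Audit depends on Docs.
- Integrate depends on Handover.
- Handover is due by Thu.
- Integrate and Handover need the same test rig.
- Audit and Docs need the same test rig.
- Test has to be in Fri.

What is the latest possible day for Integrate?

Sat

Precedence pushes Integrate to at least Tue.
Integrate at Sat is achievable: Integrate in Sat; Deploy in Mon; Audit in Tue; Test in Fri; Docs in Mon; Handover in Mon.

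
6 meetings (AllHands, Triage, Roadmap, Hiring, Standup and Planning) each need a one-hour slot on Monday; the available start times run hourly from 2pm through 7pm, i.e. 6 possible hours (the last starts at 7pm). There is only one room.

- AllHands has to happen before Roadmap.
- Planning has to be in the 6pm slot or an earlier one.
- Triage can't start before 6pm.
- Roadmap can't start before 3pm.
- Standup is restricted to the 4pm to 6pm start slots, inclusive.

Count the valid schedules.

54

Splitting on AllHands: it can be 2pm (26), 3pm (18), 4pm (6), 5pm (4). Listing each branch's schedules as (Triage, Roadmap, Hiring, Standup, Planning):
AllHands=2pm: (6pm,3pm,7pm,4pm,5pm) (6pm,3pm,7pm,5pm,4pm) (6pm,4pm,7pm,5pm,3pm) (6pm,5pm,7pm,4pm,3pm) (6pm,7pm,3pm,4pm,5pm) (6pm,7pm,3pm,5pm,4pm) (6pm,7pm,4pm,5pm,3pm) (6pm,7pm,5pm,4pm,3pm) (7pm,3pm,4pm,5pm,6pm) (7pm,3pm,4pm,6pm,5pm) (7pm,3pm,5pm,4pm,6pm) (7pm,3pm,5pm,6pm,4pm) (7pm,3pm,6pm,4pm,5pm) (7pm,3pm,6pm,5pm,4pm) (7pm,4pm,3pm,5pm,6pm) (7pm,4pm,3pm,6pm,5pm) (7pm,4pm,5pm,6pm,3pm) (7pm,4pm,6pm,5pm,3pm) (7pm,5pm,3pm,4pm,6pm) (7pm,5pm,3pm,6pm,4pm) (7pm,5pm,4pm,6pm,3pm) (7pm,5pm,6pm,4pm,3pm) (7pm,6pm,3pm,4pm,5pm) (7pm,6pm,3pm,5pm,4pm) (7pm,6pm,4pm,5pm,3pm) (7pm,6pm,5pm,4pm,3pm) — 26.
AllHands=3pm: (6pm,4pm,7pm,5pm,2pm) (6pm,5pm,7pm,4pm,2pm) (6pm,7pm,2pm,4pm,5pm) (6pm,7pm,2pm,5pm,4pm) (6pm,7pm,4pm,5pm,2pm) (6pm,7pm,5pm,4pm,2pm) (7pm,4pm,2pm,5pm,6pm) (7pm,4pm,2pm,6pm,5pm) (7pm,4pm,5pm,6pm,2pm) (7pm,4pm,6pm,5pm,2pm) (7pm,5pm,2pm,4pm,6pm) (7pm,5pm,2pm,6pm,4pm) (7pm,5pm,4pm,6pm,2pm) (7pm,5pm,6pm,4pm,2pm) (7pm,6pm,2pm,4pm,5pm) (7pm,6pm,2pm,5pm,4pm) (7pm,6pm,4pm,5pm,2pm) (7pm,6pm,5pm,4pm,2pm) — 18.
AllHands=4pm: (6pm,7pm,2pm,5pm,3pm) (6pm,7pm,3pm,5pm,2pm) (7pm,5pm,2pm,6pm,3pm) (7pm,5pm,3pm,6pm,2pm) (7pm,6pm,2pm,5pm,3pm) (7pm,6pm,3pm,5pm,2pm) — 6.
AllHands=5pm: (6pm,7pm,2pm,4pm,3pm) (6pm,7pm,3pm,4pm,2pm) (7pm,6pm,2pm,4pm,3pm) (7pm,6pm,3pm,4pm,2pm) — 4.
Summing: 26 + 18 + 6 + 4 = 54.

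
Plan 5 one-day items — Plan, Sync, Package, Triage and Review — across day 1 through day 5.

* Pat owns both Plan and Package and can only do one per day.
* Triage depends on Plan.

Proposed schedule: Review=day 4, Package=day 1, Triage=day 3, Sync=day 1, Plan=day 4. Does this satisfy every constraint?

Triage depends on Plan — violated.
Pat owns both Plan and Package and can only do one per day — holds.

No. Triage depends on Plan is not satisfied.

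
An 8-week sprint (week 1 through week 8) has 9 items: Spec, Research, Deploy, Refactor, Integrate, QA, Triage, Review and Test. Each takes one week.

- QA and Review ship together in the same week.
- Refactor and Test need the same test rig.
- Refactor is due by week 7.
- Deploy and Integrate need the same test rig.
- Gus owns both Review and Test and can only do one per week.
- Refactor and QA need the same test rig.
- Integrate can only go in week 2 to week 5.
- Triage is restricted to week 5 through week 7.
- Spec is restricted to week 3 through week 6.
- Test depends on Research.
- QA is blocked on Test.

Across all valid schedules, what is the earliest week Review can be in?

week 3

Review must be in the same week as QA, which can't be before week 3, so Review is at least week 3.
Review at week 3 is achievable: Test -> week 2; Triage -> week 5; Deploy -> week 1; Research -> week 1; Refactor -> week 1; QA -> week 3; Spec -> week 3; Review -> week 3; Integrate -> week 2.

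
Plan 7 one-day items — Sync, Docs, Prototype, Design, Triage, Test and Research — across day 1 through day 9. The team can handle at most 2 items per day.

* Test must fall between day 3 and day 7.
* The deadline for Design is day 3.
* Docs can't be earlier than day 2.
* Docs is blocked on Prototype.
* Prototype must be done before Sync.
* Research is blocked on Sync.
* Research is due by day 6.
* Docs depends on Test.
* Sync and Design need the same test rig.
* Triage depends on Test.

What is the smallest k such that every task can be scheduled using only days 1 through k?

The precedence chain requires at least 3 distinct days.
With at most 2 per day and 7 tasks, at least 4 days are needed.
Propagating the time windows through the other constraints, Docs can't land before day 4, so the schedule must run through at least day 4.
4 works (last occupied day: day 4): for example Sync -> day 2; Docs -> day 4; Design -> day 1; Triage -> day 4; Test -> day 3; Research -> day 3; Prototype -> day 1.

4 days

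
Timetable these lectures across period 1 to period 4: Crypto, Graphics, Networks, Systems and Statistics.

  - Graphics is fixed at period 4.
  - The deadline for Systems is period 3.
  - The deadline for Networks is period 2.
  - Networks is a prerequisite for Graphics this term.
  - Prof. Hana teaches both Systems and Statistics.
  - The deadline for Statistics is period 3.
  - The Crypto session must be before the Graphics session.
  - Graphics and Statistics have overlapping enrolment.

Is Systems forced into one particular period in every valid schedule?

Systems can be period 1 (e.g. Systems -> period 1; Graphics -> period 4; Crypto -> period 1; Networks -> period 1; Statistics -> period 2) or period 2 (e.g. Crypto=period 1, Systems=period 2, Networks=period 1, Graphics=period 4, Statistics=period 1).

No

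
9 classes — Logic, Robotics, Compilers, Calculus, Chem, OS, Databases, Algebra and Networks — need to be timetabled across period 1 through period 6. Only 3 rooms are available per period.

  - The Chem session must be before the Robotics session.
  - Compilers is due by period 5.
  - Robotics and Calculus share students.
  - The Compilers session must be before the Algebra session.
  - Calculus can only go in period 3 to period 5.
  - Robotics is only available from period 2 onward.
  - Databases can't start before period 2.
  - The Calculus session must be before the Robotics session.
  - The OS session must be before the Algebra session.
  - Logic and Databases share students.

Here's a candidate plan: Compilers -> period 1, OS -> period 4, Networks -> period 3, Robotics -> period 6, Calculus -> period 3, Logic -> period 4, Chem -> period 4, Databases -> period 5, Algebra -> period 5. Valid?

Valid

The Calculus session must be before the Robotics session — holds.
Databases can't start before period 2 — holds.
Only 3 rooms are available per period — holds.
The Compilers session must be before the Algebra session — holds.
Robotics and Calculus share students — holds.
Logic and Databases share students — holds.
Robotics is only available from period 2 onward — holds.
Compilers is due by period 5 — holds.
Calculus can only go in period 3 to period 5 — holds.
The Chem session must be before the Robotics session — holds.
The OS session must be before the Algebra session — holds.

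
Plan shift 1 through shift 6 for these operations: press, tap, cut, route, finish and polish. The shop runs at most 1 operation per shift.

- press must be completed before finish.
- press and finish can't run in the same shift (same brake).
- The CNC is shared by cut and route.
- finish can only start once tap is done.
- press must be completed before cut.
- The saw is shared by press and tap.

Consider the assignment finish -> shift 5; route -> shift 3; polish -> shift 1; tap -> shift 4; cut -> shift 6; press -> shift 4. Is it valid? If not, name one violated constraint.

press must be completed before cut — holds.
finish can only start once tap is done — holds.
The saw is shared by press and tap — violated.
The shop runs at most 1 operation per shift — violated.
The CNC is shared by cut and route — holds.
press and finish can't run in the same shift (same brake) — holds.
press must be completed before finish — holds.

No — it violates: The saw is shared by press and tap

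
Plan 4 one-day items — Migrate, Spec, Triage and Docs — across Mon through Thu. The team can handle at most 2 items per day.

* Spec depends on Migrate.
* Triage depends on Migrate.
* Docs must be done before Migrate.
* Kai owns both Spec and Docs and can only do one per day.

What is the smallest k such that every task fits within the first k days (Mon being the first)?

The precedence chain requires at least 3 distinct days.
With at most 2 per day and 4 tasks, at least 2 days are needed.
3 works (last occupied day: Wed): for example Triage -> Wed, Docs -> Mon, Spec -> Wed, Migrate -> Tue.

3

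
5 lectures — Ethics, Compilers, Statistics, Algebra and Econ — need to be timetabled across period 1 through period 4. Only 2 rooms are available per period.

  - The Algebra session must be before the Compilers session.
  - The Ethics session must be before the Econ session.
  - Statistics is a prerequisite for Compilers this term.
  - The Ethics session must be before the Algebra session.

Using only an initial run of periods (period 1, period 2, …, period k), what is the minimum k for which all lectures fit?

The precedence chain requires at least 3 distinct periods.
With at most 2 per period and 5 lectures, at least 3 periods are needed.
3 works (last occupied period: period 3): for example Statistics=period 1; Ethics=period 1; Econ=period 2; Algebra=period 2; Compilers=period 3.

3 periods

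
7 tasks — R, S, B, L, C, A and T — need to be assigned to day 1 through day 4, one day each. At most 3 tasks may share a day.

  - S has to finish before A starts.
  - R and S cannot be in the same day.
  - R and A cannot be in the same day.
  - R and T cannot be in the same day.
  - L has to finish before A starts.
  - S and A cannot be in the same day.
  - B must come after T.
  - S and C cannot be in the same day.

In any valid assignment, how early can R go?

R at day 1 is achievable: T in day 2; R in day 1; S in day 2; C in day 1; B in day 3; A in day 3; L in day 1.

day 1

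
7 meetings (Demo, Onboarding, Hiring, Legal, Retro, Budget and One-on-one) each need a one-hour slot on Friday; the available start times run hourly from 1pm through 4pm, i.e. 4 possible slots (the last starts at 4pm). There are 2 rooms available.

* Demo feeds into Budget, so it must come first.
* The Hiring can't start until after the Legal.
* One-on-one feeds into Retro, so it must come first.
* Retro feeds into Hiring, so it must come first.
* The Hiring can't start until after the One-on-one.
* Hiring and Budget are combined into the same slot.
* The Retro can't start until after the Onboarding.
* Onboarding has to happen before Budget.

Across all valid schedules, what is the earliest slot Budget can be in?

Budget must be in the same slot as Hiring, which can't be before 3pm, so Budget is at least 3pm.
Budget at 4pm is achievable: Demo -> 2pm, One-on-one -> 1pm, Budget -> 4pm, Legal -> 3pm, Hiring -> 4pm, Onboarding -> 1pm, Retro -> 2pm.
Nothing earlier works — the capacity limit rule out every slot before 4pm.

4pm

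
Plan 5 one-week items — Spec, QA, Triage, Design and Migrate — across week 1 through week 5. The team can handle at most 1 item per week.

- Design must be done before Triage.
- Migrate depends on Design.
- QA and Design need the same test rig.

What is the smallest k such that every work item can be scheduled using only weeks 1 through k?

The precedence chain requires at least 2 distinct weeks.
With at most 1 per week and 5 work items, at least 5 weeks are needed.
5 works (last occupied week: week 5): for example Design=week 1; Migrate=week 3; QA=week 5; Triage=week 2; Spec=week 4.

5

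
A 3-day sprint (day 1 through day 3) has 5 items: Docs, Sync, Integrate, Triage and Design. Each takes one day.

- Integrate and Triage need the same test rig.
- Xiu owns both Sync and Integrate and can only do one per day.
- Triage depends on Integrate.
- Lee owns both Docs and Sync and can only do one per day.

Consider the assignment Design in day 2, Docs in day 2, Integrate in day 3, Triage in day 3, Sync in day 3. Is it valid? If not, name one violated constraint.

Xiu owns both Sync and Integrate and can only do one per day — violated.
Triage depends on Integrate — violated.
Lee owns both Docs and Sync and can only do one per day — holds.
Integrate and Triage need the same test rig — violated.

No — it violates: Xiu owns both Sync and Integrate and can only do one per day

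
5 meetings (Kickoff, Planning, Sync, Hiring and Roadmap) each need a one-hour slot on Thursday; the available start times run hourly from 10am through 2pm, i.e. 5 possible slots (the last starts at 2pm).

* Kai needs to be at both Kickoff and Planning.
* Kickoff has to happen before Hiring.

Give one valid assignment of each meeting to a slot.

Kickoff=10am, Roadmap=10am, Planning=11am, Hiring=11am, Sync=10am

Checking: Kickoff(10am) before Hiring(11am); Kickoff(10am) != Planning(11am).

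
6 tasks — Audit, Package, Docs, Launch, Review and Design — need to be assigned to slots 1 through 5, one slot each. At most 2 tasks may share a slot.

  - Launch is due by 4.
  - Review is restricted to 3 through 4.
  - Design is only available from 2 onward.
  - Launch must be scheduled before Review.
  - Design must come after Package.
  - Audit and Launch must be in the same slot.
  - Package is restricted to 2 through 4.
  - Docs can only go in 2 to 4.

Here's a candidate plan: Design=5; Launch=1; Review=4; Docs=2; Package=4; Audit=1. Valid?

Yes

Docs can only go in 2 to 4 — holds.
Audit and Launch must be in the same slot — holds.
Package is restricted to 2 through 4 — holds.
Launch is due by 4 — holds.
Design must come after Package — holds.
Review is restricted to 3 through 4 — holds.
Design is only available from 2 onward — holds.
Launch must be scheduled before Review — holds.
At most 2 tasks may share a slot — holds.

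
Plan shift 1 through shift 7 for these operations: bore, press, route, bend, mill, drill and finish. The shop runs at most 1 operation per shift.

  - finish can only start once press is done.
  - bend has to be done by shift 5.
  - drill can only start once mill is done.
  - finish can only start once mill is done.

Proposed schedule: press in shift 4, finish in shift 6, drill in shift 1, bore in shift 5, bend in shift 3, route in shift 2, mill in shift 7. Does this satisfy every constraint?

finish can only start once press is done — holds.
finish can only start once mill is done — violated.
drill can only start once mill is done — violated.
The shop runs at most 1 operation per shift — holds.
bend has to be done by shift 5 — holds.

No — it violates: drill can only start once mill is done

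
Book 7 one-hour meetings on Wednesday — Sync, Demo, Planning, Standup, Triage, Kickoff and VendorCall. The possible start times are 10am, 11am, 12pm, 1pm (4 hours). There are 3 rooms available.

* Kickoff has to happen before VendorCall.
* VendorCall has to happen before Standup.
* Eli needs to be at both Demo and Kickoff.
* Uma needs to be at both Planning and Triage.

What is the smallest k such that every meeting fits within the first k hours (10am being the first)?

The precedence chain requires at least 3 distinct hours.
With at most 3 per hour and 7 meetings, at least 3 hours are needed.
3 works (last occupied hour: 12pm): for example VendorCall in 11am, Planning in 10am, Triage in 11am, Standup in 12pm, Demo in 11am, Kickoff in 10am, Sync in 10am.

3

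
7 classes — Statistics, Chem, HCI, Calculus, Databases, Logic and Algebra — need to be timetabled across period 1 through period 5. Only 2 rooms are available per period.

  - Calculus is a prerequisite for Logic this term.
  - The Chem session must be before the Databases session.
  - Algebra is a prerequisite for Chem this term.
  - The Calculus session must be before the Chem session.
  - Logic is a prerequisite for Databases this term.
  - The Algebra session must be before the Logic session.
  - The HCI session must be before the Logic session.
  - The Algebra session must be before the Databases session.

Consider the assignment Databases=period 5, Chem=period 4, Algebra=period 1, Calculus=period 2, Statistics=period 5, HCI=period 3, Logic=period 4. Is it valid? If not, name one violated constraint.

The Algebra session must be before the Logic session — holds.
The Algebra session must be before the Databases session — holds.
Logic is a prerequisite for Databases this term — holds.
Algebra is a prerequisite for Chem this term — holds.
The HCI session must be before the Logic session — holds.
Calculus is a prerequisite for Logic this term — holds.
The Calculus session must be before the Chem session — holds.
The Chem session must be before the Databases session — holds.
Only 2 rooms are available per period — holds.

Yes, all constraints hold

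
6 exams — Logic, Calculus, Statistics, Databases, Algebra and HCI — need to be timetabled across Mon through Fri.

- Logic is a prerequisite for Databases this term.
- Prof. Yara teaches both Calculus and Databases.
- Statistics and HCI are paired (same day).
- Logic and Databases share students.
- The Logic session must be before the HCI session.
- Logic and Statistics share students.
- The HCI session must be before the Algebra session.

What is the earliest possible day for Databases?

Tue

Precedence pushes Databases to at least Tue.
Databases at Tue is achievable: Databases in Tue, Statistics in Tue, Calculus in Mon, HCI in Tue, Logic in Mon, Algebra in Wed.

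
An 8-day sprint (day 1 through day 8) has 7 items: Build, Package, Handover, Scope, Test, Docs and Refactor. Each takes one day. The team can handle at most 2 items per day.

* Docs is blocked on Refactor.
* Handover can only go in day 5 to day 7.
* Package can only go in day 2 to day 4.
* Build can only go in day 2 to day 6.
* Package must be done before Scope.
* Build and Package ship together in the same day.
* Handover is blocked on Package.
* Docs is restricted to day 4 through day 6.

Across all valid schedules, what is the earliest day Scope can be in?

Precedence pushes Scope to at least day 3.
Scope at day 3 is achievable: Scope -> day 3, Docs -> day 4, Refactor -> day 1, Build -> day 2, Test -> day 1, Handover -> day 5, Package -> day 2.

day 3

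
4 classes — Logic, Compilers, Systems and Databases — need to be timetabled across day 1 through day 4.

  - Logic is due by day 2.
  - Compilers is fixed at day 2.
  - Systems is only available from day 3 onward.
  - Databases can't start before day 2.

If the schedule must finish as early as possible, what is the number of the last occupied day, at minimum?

Systems can't be placed before day 3, so the schedule must run through at least day 3.
3 works (last occupied day: day 3): for example Compilers in day 2; Databases in day 2; Systems in day 3; Logic in day 1.

day 3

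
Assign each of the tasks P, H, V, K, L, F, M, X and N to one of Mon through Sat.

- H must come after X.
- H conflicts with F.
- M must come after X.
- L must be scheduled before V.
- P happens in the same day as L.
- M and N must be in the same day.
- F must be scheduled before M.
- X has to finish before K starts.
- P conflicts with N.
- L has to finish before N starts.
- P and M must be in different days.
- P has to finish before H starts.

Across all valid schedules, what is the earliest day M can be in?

Precedence pushes M to at least Tue.
M at Tue is achievable: L=Mon, N=Tue, F=Mon, P=Mon, M=Tue, V=Tue, H=Tue, K=Tue, X=Mon.

Tue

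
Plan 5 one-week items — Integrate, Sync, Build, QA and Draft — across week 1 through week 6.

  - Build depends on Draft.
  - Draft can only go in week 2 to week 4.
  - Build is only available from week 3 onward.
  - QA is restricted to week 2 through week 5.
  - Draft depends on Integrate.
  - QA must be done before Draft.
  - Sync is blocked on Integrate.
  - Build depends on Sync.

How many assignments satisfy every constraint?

Splitting on Integrate: it can be week 1 (23), week 2 (16), week 3 (6). Listing each branch's schedules as (Sync, Build, QA, Draft) by week number:
Integrate=week 1: (2,4,2,3) (2,5,2,3) (2,5,2,4) (2,5,3,4) (2,6,2,3) (2,6,2,4) (2,6,3,4) (3,4,2,3) (3,5,2,3) (3,5,2,4) (3,5,3,4) (3,6,2,3) (3,6,2,4) (3,6,3,4) (4,5,2,3) (4,5,2,4) (4,5,3,4) (4,6,2,3) (4,6,2,4) (4,6,3,4) (5,6,2,3) (5,6,2,4) (5,6,3,4) — 23.
Integrate=week 2: (3,4,2,3) (3,5,2,3) (3,5,2,4) (3,5,3,4) (3,6,2,3) (3,6,2,4) (3,6,3,4) (4,5,2,3) (4,5,2,4) (4,5,3,4) (4,6,2,3) (4,6,2,4) (4,6,3,4) (5,6,2,3) (5,6,2,4) (5,6,3,4) — 16.
Integrate=week 3: (4,5,2,4) (4,5,3,4) (4,6,2,4) (4,6,3,4) (5,6,2,4) (5,6,3,4) — 6.
Summing: 23 + 16 + 6 = 45.

45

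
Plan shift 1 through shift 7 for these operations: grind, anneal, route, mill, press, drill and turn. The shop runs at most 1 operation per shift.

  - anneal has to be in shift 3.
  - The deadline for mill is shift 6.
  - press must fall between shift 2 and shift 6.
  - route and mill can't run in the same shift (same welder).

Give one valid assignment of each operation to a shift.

press in shift 2; turn in shift 7; drill in shift 6; anneal in shift 3; mill in shift 1; grind in shift 4; route in shift 5

Checking: route(shift 5) != mill(shift 1); press=shift 2 in [shift 2,shift 6]; anneal=shift 3 in [shift 3,shift 3]; mill=shift 1 in [shift 1,shift 6]; max 1 per shift (cap 1).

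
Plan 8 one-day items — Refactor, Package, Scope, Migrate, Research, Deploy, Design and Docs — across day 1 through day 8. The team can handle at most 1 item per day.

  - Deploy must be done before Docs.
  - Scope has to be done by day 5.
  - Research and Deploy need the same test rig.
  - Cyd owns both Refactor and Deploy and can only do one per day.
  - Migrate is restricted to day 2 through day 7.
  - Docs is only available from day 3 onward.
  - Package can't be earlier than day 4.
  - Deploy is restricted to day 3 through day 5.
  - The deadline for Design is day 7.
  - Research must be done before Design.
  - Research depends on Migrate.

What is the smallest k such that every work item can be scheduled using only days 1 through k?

8 days

The precedence chain requires at least 3 distinct days.
With at most 1 per day and 8 work items, at least 8 days are needed.
Package can't be placed before day 4, so the schedule must run through at least day 4.
8 works (last occupied day: day 8): for example Deploy in day 3; Docs in day 5; Package in day 4; Research in day 6; Migrate in day 2; Refactor in day 8; Design in day 7; Scope in day 1.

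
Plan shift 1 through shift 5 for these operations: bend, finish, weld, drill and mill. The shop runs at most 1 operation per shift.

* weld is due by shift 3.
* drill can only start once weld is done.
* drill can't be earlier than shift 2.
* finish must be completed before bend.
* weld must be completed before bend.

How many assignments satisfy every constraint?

25

Splitting on bend: it can be shift 3 (4), shift 4 (9), shift 5 (12). Listing each branch's schedules as (finish, weld, drill, mill) by shift number:
bend=shift 3: (1,2,4,5) (1,2,5,4) (2,1,4,5) (2,1,5,4) — 4.
bend=shift 4: (1,2,3,5) (1,2,5,3) (1,3,5,2) (2,1,3,5) (2,1,5,3) (2,3,5,1) (3,1,2,5) (3,1,5,2) (3,2,5,1) — 9.
bend=shift 5: (1,2,3,4) (1,2,4,3) (1,3,4,2) (2,1,3,4) (2,1,4,3) (2,3,4,1) (3,1,2,4) (3,1,4,2) (3,2,4,1) (4,1,2,3) (4,1,3,2) (4,2,3,1) — 12.
Summing: 4 + 9 + 12 = 25.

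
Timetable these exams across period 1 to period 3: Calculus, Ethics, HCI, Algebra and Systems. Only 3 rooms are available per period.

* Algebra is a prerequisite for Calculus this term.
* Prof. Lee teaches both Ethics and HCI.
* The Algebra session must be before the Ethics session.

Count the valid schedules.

Splitting on Calculus: it can be period 2 (12), period 3 (18). Listing each branch's schedules as (Ethics, HCI, Algebra, Systems) by period number:
Calculus=period 2: (2,1,1,1) (2,1,1,2) (2,1,1,3) (2,3,1,1) (2,3,1,2) (2,3,1,3) (3,1,1,1) (3,1,1,2) (3,1,1,3) (3,2,1,1) (3,2,1,2) (3,2,1,3) — 12.
Calculus=period 3: (2,1,1,1) (2,1,1,2) (2,1,1,3) (2,3,1,1) (2,3,1,2) (2,3,1,3) (3,1,1,1) (3,1,1,2) (3,1,1,3) (3,1,2,1) (3,1,2,2) (3,1,2,3) (3,2,1,1) (3,2,1,2) (3,2,1,3) (3,2,2,1) (3,2,2,2) (3,2,2,3) — 18.
Summing: 12 + 18 = 30.

30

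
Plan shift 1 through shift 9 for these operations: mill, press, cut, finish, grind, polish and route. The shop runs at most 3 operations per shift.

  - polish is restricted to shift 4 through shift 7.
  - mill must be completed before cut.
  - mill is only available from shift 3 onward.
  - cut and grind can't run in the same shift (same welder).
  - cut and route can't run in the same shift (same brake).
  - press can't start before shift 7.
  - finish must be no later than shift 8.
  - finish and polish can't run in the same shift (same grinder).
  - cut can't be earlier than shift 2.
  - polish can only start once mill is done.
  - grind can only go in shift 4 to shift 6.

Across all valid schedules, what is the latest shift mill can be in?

shift 6

Mill is available from shift 3; downstream work caps mill at shift 6.
mill at shift 6 is achievable: grind -> shift 4; mill -> shift 6; press -> shift 7; route -> shift 1; polish -> shift 7; finish -> shift 1; cut -> shift 7.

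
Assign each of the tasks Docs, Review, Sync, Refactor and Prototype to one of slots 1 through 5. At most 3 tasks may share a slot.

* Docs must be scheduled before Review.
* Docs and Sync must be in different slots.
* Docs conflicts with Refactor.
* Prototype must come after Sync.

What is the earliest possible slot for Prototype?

2

Precedence pushes Prototype to at least 2.
Prototype at 2 is achievable: Review in 3; Refactor in 1; Prototype in 2; Sync in 1; Docs in 2.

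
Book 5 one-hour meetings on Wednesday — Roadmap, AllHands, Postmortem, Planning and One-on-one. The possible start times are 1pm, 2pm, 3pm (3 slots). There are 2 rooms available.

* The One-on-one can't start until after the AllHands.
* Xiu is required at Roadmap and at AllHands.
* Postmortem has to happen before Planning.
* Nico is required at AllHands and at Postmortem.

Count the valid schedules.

5

Splitting on Roadmap: it can be 1pm (2), 2pm (1), 3pm (2). Listing each branch's schedules as (AllHands, Postmortem, Planning, One-on-one):
Roadmap=1pm: (2pm,1pm,2pm,3pm) (2pm,1pm,3pm,3pm) — 2.
Roadmap=2pm: (1pm,2pm,3pm,3pm) — 1.
Roadmap=3pm: (1pm,2pm,3pm,2pm) (2pm,1pm,2pm,3pm) — 2.
Summing: 2 + 1 + 2 = 5.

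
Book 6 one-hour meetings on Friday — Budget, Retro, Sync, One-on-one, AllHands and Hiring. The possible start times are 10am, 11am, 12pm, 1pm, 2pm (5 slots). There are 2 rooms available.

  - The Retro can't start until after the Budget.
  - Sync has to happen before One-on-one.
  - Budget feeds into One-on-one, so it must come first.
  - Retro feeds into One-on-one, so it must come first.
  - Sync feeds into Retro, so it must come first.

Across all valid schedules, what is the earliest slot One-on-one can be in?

Precedence pushes One-on-one to at least 12pm.
One-on-one at 12pm is achievable: Budget in 10am; AllHands in 11am; One-on-one in 12pm; Retro in 11am; Hiring in 12pm; Sync in 10am.

12pm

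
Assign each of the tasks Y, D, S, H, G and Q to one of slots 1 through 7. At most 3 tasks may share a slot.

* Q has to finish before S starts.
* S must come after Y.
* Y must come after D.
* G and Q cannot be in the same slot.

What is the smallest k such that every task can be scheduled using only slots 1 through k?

3 slots

The precedence chain requires at least 3 distinct slots.
With at most 3 per slot and 6 tasks, at least 2 slots are needed.
3 works (last occupied slot: 3): for example G -> 2, Q -> 1, D -> 1, H -> 1, Y -> 2, S -> 3.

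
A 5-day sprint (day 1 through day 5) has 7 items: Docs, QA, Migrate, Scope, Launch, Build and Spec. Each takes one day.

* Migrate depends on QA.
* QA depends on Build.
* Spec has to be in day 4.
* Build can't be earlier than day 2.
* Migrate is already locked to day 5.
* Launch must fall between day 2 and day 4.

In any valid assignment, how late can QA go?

Precedence pushes QA to at least day 3; downstream work caps QA at day 4.
QA at day 4 is achievable: QA in day 4; Launch in day 2; Migrate in day 5; Build in day 2; Spec in day 4; Scope in day 1; Docs in day 1.

day 4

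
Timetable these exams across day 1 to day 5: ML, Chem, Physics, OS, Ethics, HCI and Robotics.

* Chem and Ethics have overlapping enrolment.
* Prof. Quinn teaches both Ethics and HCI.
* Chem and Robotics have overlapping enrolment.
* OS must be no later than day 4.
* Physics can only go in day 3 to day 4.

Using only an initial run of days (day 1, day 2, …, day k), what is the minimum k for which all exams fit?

3 days

Physics can't be placed before day 3, so the schedule must run through at least day 3.
3 works (last occupied day: day 3): for example OS -> day 1, HCI -> day 1, Chem -> day 1, Ethics -> day 2, ML -> day 1, Robotics -> day 2, Physics -> day 3.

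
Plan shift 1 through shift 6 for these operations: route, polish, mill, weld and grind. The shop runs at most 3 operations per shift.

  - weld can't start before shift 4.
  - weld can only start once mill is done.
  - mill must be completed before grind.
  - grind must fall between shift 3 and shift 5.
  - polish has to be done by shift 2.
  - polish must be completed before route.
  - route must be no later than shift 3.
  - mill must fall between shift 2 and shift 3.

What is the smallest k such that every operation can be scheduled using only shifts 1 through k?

The precedence chain requires at least 2 distinct shifts.
With at most 3 per shift and 5 operations, at least 2 shifts are needed.
weld can't be placed before shift 4, so the schedule must run through at least shift 4.
4 works (last occupied shift: shift 4): for example mill -> shift 2; grind -> shift 3; weld -> shift 4; polish -> shift 1; route -> shift 2.

4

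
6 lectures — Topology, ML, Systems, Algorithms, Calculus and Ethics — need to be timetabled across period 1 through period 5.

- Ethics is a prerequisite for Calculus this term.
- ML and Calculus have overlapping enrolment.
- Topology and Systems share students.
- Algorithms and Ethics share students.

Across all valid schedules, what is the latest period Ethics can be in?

period 4

Downstream work caps Ethics at period 4.
Ethics at period 4 is achievable: Ethics=period 4; Algorithms=period 1; Topology=period 1; ML=period 1; Systems=period 2; Calculus=period 5.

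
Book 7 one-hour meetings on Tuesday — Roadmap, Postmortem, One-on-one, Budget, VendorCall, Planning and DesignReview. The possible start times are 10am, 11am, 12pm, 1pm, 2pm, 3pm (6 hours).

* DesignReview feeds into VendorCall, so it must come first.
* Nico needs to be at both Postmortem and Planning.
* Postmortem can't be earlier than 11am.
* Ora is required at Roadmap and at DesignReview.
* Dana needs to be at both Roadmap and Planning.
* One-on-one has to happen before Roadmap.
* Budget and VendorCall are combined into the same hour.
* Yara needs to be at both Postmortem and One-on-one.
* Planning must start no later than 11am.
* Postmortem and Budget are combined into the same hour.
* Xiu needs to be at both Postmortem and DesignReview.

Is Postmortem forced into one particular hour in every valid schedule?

Postmortem can be 11am (e.g. VendorCall=11am, Postmortem=11am, Planning=10am, DesignReview=10am, Roadmap=11am, One-on-one=10am, Budget=11am) or 12pm (e.g. Budget in 12pm, Postmortem in 12pm, One-on-one in 10am, Roadmap in 11am, DesignReview in 10am, Planning in 10am, VendorCall in 12pm).

No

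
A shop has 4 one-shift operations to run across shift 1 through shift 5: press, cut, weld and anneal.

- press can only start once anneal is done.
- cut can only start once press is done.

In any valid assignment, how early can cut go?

shift 3

Precedence pushes cut to at least shift 3.
cut at shift 3 is achievable: anneal -> shift 1; weld -> shift 1; press -> shift 2; cut -> shift 3.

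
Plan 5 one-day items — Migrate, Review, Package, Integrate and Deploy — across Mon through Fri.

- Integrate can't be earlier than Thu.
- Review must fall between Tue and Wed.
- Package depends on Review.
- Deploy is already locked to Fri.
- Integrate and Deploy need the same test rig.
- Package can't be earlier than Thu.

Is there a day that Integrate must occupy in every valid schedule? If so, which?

Integrate's window is Thu–Fri.
Deploy is fixed at Fri, and Integrate can't share a day with Deploy.
So Integrate must be Thu.

Thu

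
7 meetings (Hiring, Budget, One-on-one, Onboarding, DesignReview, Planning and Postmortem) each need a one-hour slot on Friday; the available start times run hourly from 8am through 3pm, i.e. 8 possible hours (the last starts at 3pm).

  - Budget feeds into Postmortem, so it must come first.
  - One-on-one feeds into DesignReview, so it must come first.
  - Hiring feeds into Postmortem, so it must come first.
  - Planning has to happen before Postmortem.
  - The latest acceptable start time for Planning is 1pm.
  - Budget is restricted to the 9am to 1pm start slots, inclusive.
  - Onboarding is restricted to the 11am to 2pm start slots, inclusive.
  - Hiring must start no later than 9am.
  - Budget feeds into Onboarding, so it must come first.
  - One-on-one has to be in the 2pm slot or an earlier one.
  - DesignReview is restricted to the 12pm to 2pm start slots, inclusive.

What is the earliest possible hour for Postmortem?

10am

Precedence pushes Postmortem to at least 10am.
Postmortem at 10am is achievable: One-on-one in 8am, Onboarding in 11am, DesignReview in 12pm, Hiring in 8am, Budget in 9am, Postmortem in 10am, Planning in 8am.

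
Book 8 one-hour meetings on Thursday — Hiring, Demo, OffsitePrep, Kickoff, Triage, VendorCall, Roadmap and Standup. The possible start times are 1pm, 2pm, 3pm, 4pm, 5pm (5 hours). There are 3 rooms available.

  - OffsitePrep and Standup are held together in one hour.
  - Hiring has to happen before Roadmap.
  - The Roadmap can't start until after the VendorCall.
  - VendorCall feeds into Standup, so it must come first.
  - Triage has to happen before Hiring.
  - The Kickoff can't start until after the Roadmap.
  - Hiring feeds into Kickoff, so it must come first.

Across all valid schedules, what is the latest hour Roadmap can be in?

4pm

Precedence pushes Roadmap to at least 3pm; downstream work caps Roadmap at 4pm.
Roadmap at 4pm is achievable: OffsitePrep in 2pm, Standup in 2pm, Kickoff in 5pm, VendorCall in 1pm, Demo in 1pm, Roadmap in 4pm, Triage in 1pm, Hiring in 2pm.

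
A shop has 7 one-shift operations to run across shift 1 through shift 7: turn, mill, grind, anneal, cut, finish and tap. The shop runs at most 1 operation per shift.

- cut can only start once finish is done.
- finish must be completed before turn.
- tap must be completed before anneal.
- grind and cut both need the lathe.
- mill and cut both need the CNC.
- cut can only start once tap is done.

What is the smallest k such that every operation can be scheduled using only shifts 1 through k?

The precedence chain requires at least 2 distinct shifts.
With at most 1 per shift and 7 operations, at least 7 shifts are needed.
7 works (last occupied shift: shift 7): for example tap=shift 2, grind=shift 7, mill=shift 6, turn=shift 4, finish=shift 1, cut=shift 3, anneal=shift 5.

7 shifts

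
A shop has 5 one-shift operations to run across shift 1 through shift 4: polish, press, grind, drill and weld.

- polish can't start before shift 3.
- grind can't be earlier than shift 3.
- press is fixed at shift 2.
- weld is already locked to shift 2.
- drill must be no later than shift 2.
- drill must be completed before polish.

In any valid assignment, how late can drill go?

Drill's own window allows nothing later than shift 2.
drill at shift 2 is achievable: weld in shift 2, drill in shift 2, grind in shift 3, polish in shift 3, press in shift 2.

shift 2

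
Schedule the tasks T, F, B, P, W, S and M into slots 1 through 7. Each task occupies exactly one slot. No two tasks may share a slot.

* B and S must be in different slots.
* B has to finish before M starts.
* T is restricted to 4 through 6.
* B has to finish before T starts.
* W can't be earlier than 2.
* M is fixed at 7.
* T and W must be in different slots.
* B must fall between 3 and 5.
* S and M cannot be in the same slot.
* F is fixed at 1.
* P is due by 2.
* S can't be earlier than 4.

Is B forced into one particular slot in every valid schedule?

B can be 3 (e.g. M -> 7; P -> 2; B -> 3; T -> 4; F -> 1; W -> 6; S -> 5) or 4 (e.g. B=4, S=6, W=3, P=2, T=5, M=7, F=1).

No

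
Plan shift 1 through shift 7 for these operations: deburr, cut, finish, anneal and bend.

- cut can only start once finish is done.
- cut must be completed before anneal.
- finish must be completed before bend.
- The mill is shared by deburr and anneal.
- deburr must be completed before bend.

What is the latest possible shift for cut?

shift 6

Precedence pushes cut to at least shift 2; downstream work caps cut at shift 6.
cut at shift 6 is achievable: finish in shift 1; bend in shift 2; anneal in shift 7; deburr in shift 1; cut in shift 6.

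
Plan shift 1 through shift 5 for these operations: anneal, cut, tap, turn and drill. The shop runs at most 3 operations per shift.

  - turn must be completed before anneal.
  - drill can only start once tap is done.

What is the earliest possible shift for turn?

Downstream work caps turn at shift 4.
turn at shift 1 is achievable: tap -> shift 1; anneal -> shift 2; cut -> shift 1; turn -> shift 1; drill -> shift 2.

shift 1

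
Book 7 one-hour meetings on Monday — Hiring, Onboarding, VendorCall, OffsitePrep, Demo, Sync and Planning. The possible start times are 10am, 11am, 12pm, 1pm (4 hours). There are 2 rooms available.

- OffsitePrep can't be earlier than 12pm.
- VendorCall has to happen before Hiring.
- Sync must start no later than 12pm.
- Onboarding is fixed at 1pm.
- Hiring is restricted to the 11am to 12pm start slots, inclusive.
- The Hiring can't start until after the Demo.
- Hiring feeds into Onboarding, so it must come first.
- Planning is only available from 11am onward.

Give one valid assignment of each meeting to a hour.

Planning in 12pm, Hiring in 11am, VendorCall in 10am, Onboarding in 1pm, OffsitePrep in 12pm, Demo in 10am, Sync in 11am

Checking: VendorCall(10am) before Hiring(11am); Demo(10am) before Hiring(11am); Hiring(11am) before Onboarding(1pm); Onboarding=1pm in [1pm,1pm]; Hiring=11am in [11am,12pm]; Sync=11am in [10am,12pm]; OffsitePrep=12pm in [12pm,1pm]; Planning=12pm in [11am,1pm]; max 2 per hour (cap 2).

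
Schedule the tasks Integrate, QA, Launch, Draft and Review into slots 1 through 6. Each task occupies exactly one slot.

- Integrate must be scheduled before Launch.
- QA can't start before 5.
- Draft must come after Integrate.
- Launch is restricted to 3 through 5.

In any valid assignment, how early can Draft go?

Precedence pushes Draft to at least 2.
Draft at 2 is achievable: Review=1; Draft=2; Integrate=1; QA=5; Launch=3.

2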